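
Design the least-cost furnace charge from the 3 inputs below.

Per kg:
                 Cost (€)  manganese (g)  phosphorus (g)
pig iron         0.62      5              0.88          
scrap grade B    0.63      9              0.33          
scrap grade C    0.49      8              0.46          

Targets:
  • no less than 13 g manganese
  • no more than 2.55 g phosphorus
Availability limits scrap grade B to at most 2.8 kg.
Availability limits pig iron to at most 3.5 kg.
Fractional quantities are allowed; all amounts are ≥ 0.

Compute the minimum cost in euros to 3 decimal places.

Set it up as a linear program. Let x1 = kg of pig iron, x2 = kg of scrap grade B, x3 = kg of scrap grade C.
min 0.62x1 + 0.63x2 + 0.49x3 subject to:
  5x1 + 9x2 + 8x3 ≥ 13   (manganese)
  0.88x1 + 0.33x2 + 0.46x3 ≤ 2.55   (phosphorus)
  x2 ≤ 2.8
  x1 ≤ 3.5
  x1, x2, x3 ≥ 0.
The optimal basis is {scrap grade C}; pig iron, scrap grade B drop out. The manganese requirement is met with equality.
Optimal quantities: scrap grade C = 1.625 kg.
Total cost: 0.49·1.625 = 0.79625.

€0.796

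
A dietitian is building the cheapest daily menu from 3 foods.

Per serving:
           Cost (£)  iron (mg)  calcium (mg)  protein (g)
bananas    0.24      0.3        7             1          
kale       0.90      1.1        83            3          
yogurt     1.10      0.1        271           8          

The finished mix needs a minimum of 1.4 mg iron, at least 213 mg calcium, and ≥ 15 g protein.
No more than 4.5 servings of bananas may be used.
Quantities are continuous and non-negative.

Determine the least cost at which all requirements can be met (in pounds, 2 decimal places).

Set it up as a linear program. Let x1 = servings of bananas, x2 = servings of kale, x3 = servings of yogurt.
Minimize 0.24x1 + 0.9x2 + 1.1x3 s.t.:
  0.3x1 + 1.1x2 + 0.1x3 ≥ 1.4   (iron)
  7x1 + 83x2 + 271x3 ≥ 213   (calcium)
  1x1 + 3x2 + 8x3 ≥ 15   (protein)
  x1 ≤ 4.5
  x1, x2, x3 ≥ 0.
The cheapest feasible vertex uses only bananas, yogurt; kale is not used. There the iron and protein constraints are tight.
Optimal quantities: bananas = 4.217 servings, yogurt = 1.348 servings.
Hence cost = 0.24·4.217 + 1.1·1.348 = £2.4949.

£2.49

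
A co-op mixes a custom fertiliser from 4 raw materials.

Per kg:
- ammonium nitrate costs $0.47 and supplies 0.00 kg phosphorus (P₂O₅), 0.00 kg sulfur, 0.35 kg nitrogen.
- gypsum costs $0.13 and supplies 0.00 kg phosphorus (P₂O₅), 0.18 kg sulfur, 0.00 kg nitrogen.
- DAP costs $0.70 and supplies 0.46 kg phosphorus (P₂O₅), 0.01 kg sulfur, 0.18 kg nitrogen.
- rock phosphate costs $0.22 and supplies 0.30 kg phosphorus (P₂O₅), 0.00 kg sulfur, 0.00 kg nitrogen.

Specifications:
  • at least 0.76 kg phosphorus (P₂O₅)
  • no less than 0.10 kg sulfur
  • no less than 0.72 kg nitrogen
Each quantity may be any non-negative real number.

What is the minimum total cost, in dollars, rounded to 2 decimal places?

$1.60

Set it up as a linear program. Let x1 = kg of ammonium nitrate, x2 = kg of gypsum, x3 = kg of DAP, x4 = kg of rock phosphate.
min 0.47x1 + 0.13x2 + 0.7x3 + 0.22x4 with:
  0.46x3 + 0.3x4 ≥ 0.76   (phosphorus (P₂O₅))
  0.18x2 + 0.01x3 ≥ 0.1   (sulfur)
  0.35x1 + 0.18x3 ≥ 0.72   (nitrogen)
  x1, x2, x3, x4 ≥ 0.
The cheapest feasible vertex uses only ammonium nitrate, gypsum, rock phosphate; DAP is not used. Binding constraints: phosphorus (P₂O₅), sulfur, nitrogen.
So ammonium nitrate = 2.057 kg, gypsum = 0.5556 kg, rock phosphate = 2.533 kg.
Objective = 0.47·2.057 + 0.13·0.5556 + 0.22·2.533 = 1.5963.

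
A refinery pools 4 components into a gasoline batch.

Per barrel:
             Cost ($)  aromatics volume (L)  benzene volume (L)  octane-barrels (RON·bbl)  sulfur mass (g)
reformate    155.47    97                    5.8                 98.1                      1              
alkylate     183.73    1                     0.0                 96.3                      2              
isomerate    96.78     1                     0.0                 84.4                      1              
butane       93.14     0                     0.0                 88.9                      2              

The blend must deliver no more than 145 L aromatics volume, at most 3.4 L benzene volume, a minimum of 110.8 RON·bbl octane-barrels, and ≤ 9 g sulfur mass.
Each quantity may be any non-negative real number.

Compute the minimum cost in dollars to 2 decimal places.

$116.08

Let x1 = barrels of reformate, x2 = barrels of alkylate, x3 = barrels of isomerate, x4 = barrels of butane.
Minimise 155.47x1 + 183.73x2 + 96.78x3 + 93.14x4 subject to:
  97x1 + 1x2 + 1x3 ≤ 145   (aromatics volume)
  5.8x1 ≤ 3.4   (benzene volume)
  98.1x1 + 96.3x2 + 84.4x3 + 88.9x4 ≥ 110.8   (octane-barrels)
  1x1 + 2x2 + 1x3 + 2x4 ≤ 9   (sulfur mass)
  x1, x2, x3, x4 ≥ 0.
The optimal basis is {butane}; reformate, alkylate, isomerate drop out. There the octane-barrels constraint is tight.
Solving gives x4 = 1.2463.
Total cost: 93.14·1.2463 = 116.0804.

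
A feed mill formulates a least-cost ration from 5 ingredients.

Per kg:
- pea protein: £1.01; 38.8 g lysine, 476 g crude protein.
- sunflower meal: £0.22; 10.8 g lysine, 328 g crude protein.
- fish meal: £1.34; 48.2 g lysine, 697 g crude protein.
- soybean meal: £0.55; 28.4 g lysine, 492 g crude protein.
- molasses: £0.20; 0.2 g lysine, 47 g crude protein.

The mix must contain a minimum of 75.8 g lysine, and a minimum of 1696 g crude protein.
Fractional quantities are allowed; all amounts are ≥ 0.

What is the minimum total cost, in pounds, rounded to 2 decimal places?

Treat it as an LP. Let x1 = kg of pea protein, x2 = kg of sunflower meal, x3 = kg of fish meal, x4 = kg of soybean meal, x5 = kg of molasses.
Minimise 1.01x1 + 0.22x2 + 1.34x3 + 0.55x4 + 0.2x5 s.t.:
  38.8x1 + 10.8x2 + 48.2x3 + 28.4x4 + 0.2x5 ≥ 75.8   (lysine)
  476x1 + 328x2 + 697x3 + 492x4 + 47x5 ≥ 1696   (crude protein)
  x1, x2, x3, x4, x5 ≥ 0.
The optimal basis is {sunflower meal, soybean meal}; pea protein, fish meal, molasses drop out. The lysine and crude protein requirements are met with equality.
Solving gives x2 = 2.717, x4 = 1.636.
Hence cost = 0.22·2.717 + 0.55·1.636 = £1.4975.

£1.50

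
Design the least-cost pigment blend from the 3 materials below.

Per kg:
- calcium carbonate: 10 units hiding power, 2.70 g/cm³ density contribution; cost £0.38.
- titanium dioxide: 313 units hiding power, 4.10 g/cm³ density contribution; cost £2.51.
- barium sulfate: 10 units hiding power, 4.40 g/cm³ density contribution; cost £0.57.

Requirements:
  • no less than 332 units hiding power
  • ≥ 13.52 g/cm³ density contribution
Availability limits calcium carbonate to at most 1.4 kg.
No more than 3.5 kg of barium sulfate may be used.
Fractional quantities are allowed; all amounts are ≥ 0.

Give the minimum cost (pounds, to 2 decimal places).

£3.71

Set it up as a linear program. Let x1 = kg of calcium carbonate, x2 = kg of titanium dioxide, x3 = kg of barium sulfate.
Minimize 0.38x1 + 2.51x2 + 0.57x3 s.t.:
  10x1 + 313x2 + 10x3 ≥ 332   (hiding power)
  2.7x1 + 4.1x2 + 4.4x3 ≥ 13.52   (density contribution)
  x1 ≤ 1.4
  x3 ≤ 3.5
  x1, x2, x3 ≥ 0.
The optimal basis is {titanium dioxide, barium sulfate}; calcium carbonate drops out. There the hiding power and density contribution constraints are tight.
Solving gives x2 = 0.9921, x3 = 2.148.
Total cost: 2.51·0.9921 + 0.57·2.148 = 3.7145.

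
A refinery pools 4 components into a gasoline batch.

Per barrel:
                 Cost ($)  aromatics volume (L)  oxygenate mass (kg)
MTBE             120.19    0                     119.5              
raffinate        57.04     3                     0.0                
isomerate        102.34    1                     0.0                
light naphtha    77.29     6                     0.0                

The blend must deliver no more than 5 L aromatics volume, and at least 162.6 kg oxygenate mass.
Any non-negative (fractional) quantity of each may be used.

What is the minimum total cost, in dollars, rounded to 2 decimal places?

$163.54

This is a linear program. Let x1 = barrels of MTBE, x2 = barrels of raffinate, x3 = barrels of isomerate, x4 = barrels of light naphtha.
Minimise 120.19x1 + 57.04x2 + 102.34x3 + 77.29x4 s.t.:
  3x2 + 1x3 + 6x4 ≤ 5   (aromatics volume)
  119.5x1 ≥ 162.6   (oxygenate mass)
  x1, x2, x3, x4 ≥ 0.
The cheapest feasible vertex uses only MTBE; raffinate, isomerate, light naphtha are not used. There the oxygenate mass constraint is tight.
That vertex is x1 = 1.3607.
Cost = 120.19·1.3607 = 163.5425.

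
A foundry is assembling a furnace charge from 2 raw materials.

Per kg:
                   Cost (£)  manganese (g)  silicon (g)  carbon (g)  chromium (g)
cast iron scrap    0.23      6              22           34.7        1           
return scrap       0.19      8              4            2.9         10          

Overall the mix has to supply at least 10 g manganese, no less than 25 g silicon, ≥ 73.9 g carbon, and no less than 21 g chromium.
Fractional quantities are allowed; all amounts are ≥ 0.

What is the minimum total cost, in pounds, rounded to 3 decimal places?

£0.815

Treat it as an LP. Let x1 = kg of cast iron scrap, x2 = kg of return scrap.
Minimize 0.23x1 + 0.19x2 s.t.:
  6x1 + 8x2 ≥ 10   (manganese)
  22x1 + 4x2 ≥ 25   (silicon)
  34.7x1 + 2.9x2 ≥ 73.9   (carbon)
  1x1 + 10x2 ≥ 21   (chromium)
  x1, x2 ≥ 0.
Both inputs are positive at the optimum. The carbon and chromium requirements are met with equality.
Optimal quantities: cast iron scrap = 1.971 kg, return scrap = 1.903 kg.
Objective = 0.23·1.971 + 0.19·1.903 = 0.81490.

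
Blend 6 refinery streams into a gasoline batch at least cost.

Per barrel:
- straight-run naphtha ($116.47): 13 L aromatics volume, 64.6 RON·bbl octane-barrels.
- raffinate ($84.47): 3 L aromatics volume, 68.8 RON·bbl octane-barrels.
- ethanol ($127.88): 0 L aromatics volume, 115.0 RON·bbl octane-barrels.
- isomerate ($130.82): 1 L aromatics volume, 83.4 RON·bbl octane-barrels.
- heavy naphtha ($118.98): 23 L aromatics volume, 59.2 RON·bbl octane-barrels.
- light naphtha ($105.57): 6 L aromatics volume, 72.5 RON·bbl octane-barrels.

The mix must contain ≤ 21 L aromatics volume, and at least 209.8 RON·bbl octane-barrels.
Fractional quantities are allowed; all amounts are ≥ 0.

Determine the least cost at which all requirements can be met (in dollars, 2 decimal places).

Let x1 = barrels of straight-run naphtha, x2 = barrels of raffinate, x3 = barrels of ethanol, x4 = barrels of isomerate, x5 = barrels of heavy naphtha, x6 = barrels of light naphtha.
Minimize 116.47x1 + 84.47x2 + 127.88x3 + 130.82x4 + 118.98x5 + 105.57x6 with:
  13x1 + 3x2 + 1x4 + 23x5 + 6x6 ≤ 21   (aromatics volume)
  64.6x1 + 68.8x2 + 115x3 + 83.4x4 + 59.2x5 + 72.5x6 ≥ 209.8   (octane-barrels)
  x1, x2, x3, x4, x5, x6 ≥ 0.
The minimum-cost mix takes nothing from straight-run naphtha, raffinate, isomerate, heavy naphtha, light naphtha — only ethanol. Binding constraint: octane-barrels.
Solving gives x3 = 1.82435.
Total cost: 127.88·1.82435 = 233.2979.

$233.30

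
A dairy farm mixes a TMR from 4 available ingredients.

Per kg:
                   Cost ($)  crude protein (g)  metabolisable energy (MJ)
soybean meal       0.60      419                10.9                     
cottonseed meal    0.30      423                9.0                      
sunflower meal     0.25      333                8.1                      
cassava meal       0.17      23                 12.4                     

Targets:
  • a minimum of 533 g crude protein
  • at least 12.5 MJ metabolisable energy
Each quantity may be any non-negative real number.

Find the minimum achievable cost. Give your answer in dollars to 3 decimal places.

$0.393

This is a linear program. Let x1 = kg of soybean meal, x2 = kg of cottonseed meal, x3 = kg of sunflower meal, x4 = kg of cassava meal.
Minimise 0.6x1 + 0.3x2 + 0.25x3 + 0.17x4 subject to:
  419x1 + 423x2 + 333x3 + 23x4 ≥ 533   (crude protein)
  10.9x1 + 9x2 + 8.1x3 + 12.4x4 ≥ 12.5   (metabolisable energy)
  x1, x2, x3, x4 ≥ 0.
At the optimum only cottonseed meal, cassava meal are positive (soybean meal, sunflower meal = 0). Binding constraints: crude protein and metabolisable energy.
So cottonseed meal = 1.255 kg, cassava meal = 0.09736 kg.
Hence cost = 0.3·1.255 + 0.17·0.09736 = $0.39305.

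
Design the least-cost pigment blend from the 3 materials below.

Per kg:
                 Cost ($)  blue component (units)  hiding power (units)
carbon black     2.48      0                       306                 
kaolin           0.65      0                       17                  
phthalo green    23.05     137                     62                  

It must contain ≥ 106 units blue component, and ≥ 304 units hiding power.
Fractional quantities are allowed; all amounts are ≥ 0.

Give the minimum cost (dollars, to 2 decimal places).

$19.91

Treat it as an LP. Let x1 = kg of carbon black, x2 = kg of kaolin, x3 = kg of phthalo green.
min 2.48x1 + 0.65x2 + 23.05x3 subject to:
  137x3 ≥ 106   (blue component)
  306x1 + 17x2 + 62x3 ≥ 304   (hiding power)
  x1, x2, x3 ≥ 0.
At the optimum only carbon black, phthalo green are positive (kaolin = 0). The blue component and hiding power requirements are met with equality.
That vertex is x1 = 0.8367, x3 = 0.7737.
Cost = 2.48·0.8367 + 23.05·0.7737 = 19.9088.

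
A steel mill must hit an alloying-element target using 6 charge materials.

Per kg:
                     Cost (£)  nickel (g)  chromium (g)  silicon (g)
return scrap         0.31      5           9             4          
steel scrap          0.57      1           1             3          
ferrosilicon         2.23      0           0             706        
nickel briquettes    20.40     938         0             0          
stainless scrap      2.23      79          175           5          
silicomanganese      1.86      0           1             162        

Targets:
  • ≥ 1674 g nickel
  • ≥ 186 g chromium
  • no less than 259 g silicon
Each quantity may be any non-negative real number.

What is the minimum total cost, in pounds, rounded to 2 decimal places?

Set it up as a linear program. Let x1 = kg of return scrap, x2 = kg of steel scrap, x3 = kg of ferrosilicon, x4 = kg of nickel briquettes, x5 = kg of stainless scrap, x6 = kg of silicomanganese.
Minimize 0.31x1 + 0.57x2 + 2.23x3 + 20.4x4 + 2.23x5 + 1.86x6 s.t.:
  5x1 + 1x2 + 938x4 + 79x5 ≥ 1674   (nickel)
  9x1 + 1x2 + 175x5 + 1x6 ≥ 186   (chromium)
  4x1 + 3x2 + 706x3 + 5x5 + 162x6 ≥ 259   (silicon)
  x1, x2, x3, x4, x5, x6 ≥ 0.
The minimum-cost mix takes nothing from return scrap, steel scrap, silicomanganese — only ferrosilicon, nickel briquettes, stainless scrap. There the nickel, chromium, silicon constraints are tight.
So ferrosilicon = 0.3593 kg, nickel briquettes = 1.695 kg, stainless scrap = 1.063 kg.
Total cost: 2.23·0.3593 + 20.4·1.695 + 2.23·1.063 = 37.7497.

£37.75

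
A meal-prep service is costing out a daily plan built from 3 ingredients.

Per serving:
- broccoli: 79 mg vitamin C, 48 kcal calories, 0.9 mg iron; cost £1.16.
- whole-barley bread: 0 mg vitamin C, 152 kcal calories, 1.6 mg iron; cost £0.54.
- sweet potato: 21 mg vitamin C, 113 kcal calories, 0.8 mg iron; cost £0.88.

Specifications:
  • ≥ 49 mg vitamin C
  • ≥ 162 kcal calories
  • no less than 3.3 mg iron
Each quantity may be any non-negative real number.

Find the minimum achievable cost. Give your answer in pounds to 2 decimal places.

Set it up as a linear program. Let x1 = servings of broccoli, x2 = servings of whole-barley bread, x3 = servings of sweet potato.
min 1.16x1 + 0.54x2 + 0.88x3 with:
  79x1 + 21x3 ≥ 49   (vitamin C)
  48x1 + 152x2 + 113x3 ≥ 162   (calories)
  0.9x1 + 1.6x2 + 0.8x3 ≥ 3.3   (iron)
  x1, x2, x3 ≥ 0.
The cheapest feasible vertex uses only broccoli, whole-barley bread; sweet potato is not used. There the vitamin C and iron constraints are tight.
Optimal quantities: broccoli = 0.62025 servings, whole-barley bread = 1.7136 servings.
Hence cost = 1.16·0.62025 + 0.54·1.7136 = £1.6448.

£1.64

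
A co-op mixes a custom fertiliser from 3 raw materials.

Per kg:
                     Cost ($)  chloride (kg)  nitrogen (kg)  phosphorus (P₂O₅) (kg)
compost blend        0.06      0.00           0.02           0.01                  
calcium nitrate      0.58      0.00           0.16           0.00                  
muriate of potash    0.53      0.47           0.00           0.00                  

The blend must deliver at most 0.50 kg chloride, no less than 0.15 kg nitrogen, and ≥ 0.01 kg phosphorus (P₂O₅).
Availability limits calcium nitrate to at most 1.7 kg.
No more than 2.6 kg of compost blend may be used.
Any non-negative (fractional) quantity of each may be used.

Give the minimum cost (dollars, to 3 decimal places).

Treat it as an LP. Let x1 = kg of compost blend, x2 = kg of calcium nitrate, x3 = kg of muriate of potash.
min 0.06x1 + 0.58x2 + 0.53x3 s.t.:
  0.47x3 ≤ 0.5   (chloride)
  0.02x1 + 0.16x2 ≥ 0.15   (nitrogen)
  0.01x1 ≥ 0.01   (phosphorus (P₂O₅))
  x2 ≤ 1.7
  x1 ≤ 2.6
  x1, x2, x3 ≥ 0.
At the optimum only compost blend, calcium nitrate are positive (muriate of potash = 0). The nitrogen and the compost blend cap requirements are met with equality.
Solving gives x1 = 2.6, x2 = 0.6125.
Cost = 0.06·2.6 + 0.58·0.6125 = 0.51125.

$0.511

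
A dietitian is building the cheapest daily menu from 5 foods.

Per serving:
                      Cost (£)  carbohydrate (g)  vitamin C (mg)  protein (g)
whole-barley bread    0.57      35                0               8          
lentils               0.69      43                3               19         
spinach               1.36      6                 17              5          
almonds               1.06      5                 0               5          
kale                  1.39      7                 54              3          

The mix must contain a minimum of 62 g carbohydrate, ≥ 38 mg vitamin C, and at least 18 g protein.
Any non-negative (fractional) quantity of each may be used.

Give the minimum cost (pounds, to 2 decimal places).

£1.80

Set it up as a linear program. Let x1 = servings of whole-barley bread, x2 = servings of lentils, x3 = servings of spinach, x4 = servings of almonds, x5 = servings of kale.
min 0.57x1 + 0.69x2 + 1.36x3 + 1.06x4 + 1.39x5 with:
  35x1 + 43x2 + 6x3 + 5x4 + 7x5 ≥ 62   (carbohydrate)
  3x2 + 17x3 + 54x5 ≥ 38   (vitamin C)
  8x1 + 19x2 + 5x3 + 5x4 + 3x5 ≥ 18   (protein)
  x1, x2, x3, x4, x5 ≥ 0.
The cheapest feasible vertex uses only lentils, kale; whole-barley bread, spinach, almonds are not used. Binding constraints: carbohydrate and vitamin C.
Solving gives x2 = 1.339, x5 = 0.6293.
Cost = 0.69·1.339 + 1.39·0.6293 = 1.7986.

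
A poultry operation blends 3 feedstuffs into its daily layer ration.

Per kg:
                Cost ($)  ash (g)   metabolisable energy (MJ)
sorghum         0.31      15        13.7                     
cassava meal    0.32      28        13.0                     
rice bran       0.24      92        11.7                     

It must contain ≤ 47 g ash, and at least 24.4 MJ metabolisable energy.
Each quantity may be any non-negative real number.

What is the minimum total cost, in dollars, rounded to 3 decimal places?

$0.546

This is a linear program. Let x1 = kg of sorghum, x2 = kg of cassava meal, x3 = kg of rice bran.
Minimise 0.31x1 + 0.32x2 + 0.24x3 with:
  15x1 + 28x2 + 92x3 ≤ 47   (ash)
  13.7x1 + 13x2 + 11.7x3 ≥ 24.4   (metabolisable energy)
  x1, x2, x3 ≥ 0.
The minimum-cost mix takes nothing from cassava meal — only sorghum, rice bran. There the ash and metabolisable energy constraints are tight.
Solving gives x1 = 1.562, x3 = 0.2562.
Hence cost = 0.31·1.562 + 0.24·0.2562 = $0.54571.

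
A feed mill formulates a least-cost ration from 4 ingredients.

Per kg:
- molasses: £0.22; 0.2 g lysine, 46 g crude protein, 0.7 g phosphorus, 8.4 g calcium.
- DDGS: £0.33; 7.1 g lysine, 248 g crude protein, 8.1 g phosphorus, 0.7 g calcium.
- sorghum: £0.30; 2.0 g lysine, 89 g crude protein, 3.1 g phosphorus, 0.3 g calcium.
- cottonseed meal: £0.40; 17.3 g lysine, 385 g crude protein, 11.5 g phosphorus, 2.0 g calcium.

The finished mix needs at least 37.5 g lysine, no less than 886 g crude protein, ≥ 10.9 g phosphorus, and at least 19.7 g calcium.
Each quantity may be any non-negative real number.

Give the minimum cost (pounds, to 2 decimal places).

£1.26

Let x1 = kg of molasses, x2 = kg of DDGS, x3 = kg of sorghum, x4 = kg of cottonseed meal.
Minimise 0.22x1 + 0.33x2 + 0.3x3 + 0.4x4 subject to:
  0.2x1 + 7.1x2 + 2x3 + 17.3x4 ≥ 37.5   (lysine)
  46x1 + 248x2 + 89x3 + 385x4 ≥ 886   (crude protein)
  0.7x1 + 8.1x2 + 3.1x3 + 11.5x4 ≥ 10.9   (phosphorus)
  8.4x1 + 0.7x2 + 0.3x3 + 2x4 ≥ 19.7   (calcium)
  x1, x2, x3, x4 ≥ 0.
The cheapest feasible vertex uses only molasses, cottonseed meal; DDGS, sorghum are not used. Binding constraints: lysine and calcium.
Optimal quantities: molasses = 1.834 kg, cottonseed meal = 2.146 kg.
Total cost: 0.22·1.834 + 0.4·2.146 = 1.2619.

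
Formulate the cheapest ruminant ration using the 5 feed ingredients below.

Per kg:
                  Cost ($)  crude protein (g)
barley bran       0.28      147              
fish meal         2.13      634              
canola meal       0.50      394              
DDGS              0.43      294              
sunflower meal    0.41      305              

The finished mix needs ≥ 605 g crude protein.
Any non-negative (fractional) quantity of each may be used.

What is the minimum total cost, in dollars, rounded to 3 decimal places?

Let x1 = kg of barley bran, x2 = kg of fish meal, x3 = kg of canola meal, x4 = kg of DDGS, x5 = kg of sunflower meal.
min 0.28x1 + 2.13x2 + 0.5x3 + 0.43x4 + 0.41x5 s.t.:
  147x1 + 634x2 + 394x3 + 294x4 + 305x5 ≥ 605   (crude protein)
  x1, x2, x3, x4, x5 ≥ 0.
The cheapest feasible vertex uses only canola meal; barley bran, fish meal, DDGS, sunflower meal are not used. There the crude protein constraint is tight.
So canola meal = 1.536 kg.
Cost = 0.5·1.536 = 0.76800.

$0.768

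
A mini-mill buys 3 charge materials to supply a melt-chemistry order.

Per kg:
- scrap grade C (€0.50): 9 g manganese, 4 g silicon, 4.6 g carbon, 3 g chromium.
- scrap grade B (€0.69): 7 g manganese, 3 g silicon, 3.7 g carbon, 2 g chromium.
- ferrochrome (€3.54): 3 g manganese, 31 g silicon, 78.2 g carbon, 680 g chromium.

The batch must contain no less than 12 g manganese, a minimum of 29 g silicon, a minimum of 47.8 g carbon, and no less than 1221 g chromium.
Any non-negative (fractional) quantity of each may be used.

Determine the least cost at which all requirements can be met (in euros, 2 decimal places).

€6.71

Let x1 = kg of scrap grade C, x2 = kg of scrap grade B, x3 = kg of ferrochrome.
Minimise 0.5x1 + 0.69x2 + 3.54x3 subject to:
  9x1 + 7x2 + 3x3 ≥ 12   (manganese)
  4x1 + 3x2 + 31x3 ≥ 29   (silicon)
  4.6x1 + 3.7x2 + 78.2x3 ≥ 47.8   (carbon)
  3x1 + 2x2 + 680x3 ≥ 1221   (chromium)
  x1, x2, x3 ≥ 0.
The cheapest feasible vertex uses only scrap grade C, ferrochrome; scrap grade B is not used. The manganese and chromium requirements are met with equality.
So scrap grade C = 0.7359 kg, ferrochrome = 1.792 kg.
Cost = 0.5·0.7359 + 3.54·1.792 = 6.7116.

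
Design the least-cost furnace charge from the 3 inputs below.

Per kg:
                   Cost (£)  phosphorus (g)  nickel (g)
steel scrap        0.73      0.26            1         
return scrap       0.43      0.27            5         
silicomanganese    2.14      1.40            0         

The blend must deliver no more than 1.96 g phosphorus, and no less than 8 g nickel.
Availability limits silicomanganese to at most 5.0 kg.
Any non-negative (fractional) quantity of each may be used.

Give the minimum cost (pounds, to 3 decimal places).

£0.688

Let x1 = kg of steel scrap, x2 = kg of return scrap, x3 = kg of silicomanganese.
Minimize 0.73x1 + 0.43x2 + 2.14x3 with:
  0.26x1 + 0.27x2 + 1.4x3 ≤ 1.96   (phosphorus)
  1x1 + 5x2 ≥ 8   (nickel)
  x3 ≤ 5
  x1, x2, x3 ≥ 0.
The optimal basis is {return scrap}; steel scrap, silicomanganese drop out. The nickel requirement is met with equality.
Solving gives x2 = 1.6.
Cost = 0.43·1.6 = 0.68800.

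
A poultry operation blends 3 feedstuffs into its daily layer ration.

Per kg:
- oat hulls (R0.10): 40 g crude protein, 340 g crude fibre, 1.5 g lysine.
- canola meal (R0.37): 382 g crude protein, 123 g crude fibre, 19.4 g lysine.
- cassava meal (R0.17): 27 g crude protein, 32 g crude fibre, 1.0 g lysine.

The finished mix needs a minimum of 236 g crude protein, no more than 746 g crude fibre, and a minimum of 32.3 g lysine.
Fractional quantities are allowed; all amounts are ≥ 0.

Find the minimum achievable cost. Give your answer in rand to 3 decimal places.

R0.616

Set it up as a linear program. Let x1 = kg of oat hulls, x2 = kg of canola meal, x3 = kg of cassava meal.
Minimise 0.1x1 + 0.37x2 + 0.17x3 s.t.:
  40x1 + 382x2 + 27x3 ≥ 236   (crude protein)
  340x1 + 123x2 + 32x3 ≤ 746   (crude fibre)
  1.5x1 + 19.4x2 + 1x3 ≥ 32.3   (lysine)
  x1, x2, x3 ≥ 0.
The optimal basis is {canola meal}; oat hulls, cassava meal drop out. Binding constraint: lysine.
Solving gives x2 = 1.665.
Hence cost = 0.37·1.665 = R0.61605.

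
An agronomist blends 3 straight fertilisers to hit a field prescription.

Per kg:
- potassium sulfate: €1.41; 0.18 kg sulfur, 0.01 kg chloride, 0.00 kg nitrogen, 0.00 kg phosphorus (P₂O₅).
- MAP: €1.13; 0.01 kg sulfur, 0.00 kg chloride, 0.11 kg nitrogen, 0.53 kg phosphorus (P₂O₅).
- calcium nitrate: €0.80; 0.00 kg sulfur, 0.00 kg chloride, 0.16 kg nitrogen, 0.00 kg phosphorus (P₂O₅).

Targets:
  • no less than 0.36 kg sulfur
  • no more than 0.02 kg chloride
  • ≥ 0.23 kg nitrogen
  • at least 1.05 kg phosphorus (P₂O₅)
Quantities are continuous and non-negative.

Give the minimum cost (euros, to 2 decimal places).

Set it up as a linear program. Let x1 = kg of potassium sulfate, x2 = kg of MAP, x3 = kg of calcium nitrate.
Minimize 1.41x1 + 1.13x2 + 0.8x3 with:
  0.18x1 + 0.01x2 ≥ 0.36   (sulfur)
  0.01x1 ≤ 0.02   (chloride)
  0.11x2 + 0.16x3 ≥ 0.23   (nitrogen)
  0.53x2 ≥ 1.05   (phosphorus (P₂O₅))
  x1, x2, x3 ≥ 0.
All 3 inputs are positive at the optimum. The sulfur, nitrogen, phosphorus (P₂O₅) requirements are met with equality.
So potassium sulfate = 1.89 kg, MAP = 1.981 kg, calcium nitrate = 0.07547 kg.
Cost = 1.41·1.89 + 1.13·1.981 + 0.8·0.07547 = 4.9638.

€4.96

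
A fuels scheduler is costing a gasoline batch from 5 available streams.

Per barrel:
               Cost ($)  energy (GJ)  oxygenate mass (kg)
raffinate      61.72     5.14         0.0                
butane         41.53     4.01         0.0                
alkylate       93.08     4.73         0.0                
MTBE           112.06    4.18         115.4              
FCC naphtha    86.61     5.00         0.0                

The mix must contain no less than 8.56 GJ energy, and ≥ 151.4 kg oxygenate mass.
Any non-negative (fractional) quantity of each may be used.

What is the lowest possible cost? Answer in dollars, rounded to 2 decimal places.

$178.88

Let x1 = barrels of raffinate, x2 = barrels of butane, x3 = barrels of alkylate, x4 = barrels of MTBE, x5 = barrels of FCC naphtha.
min 61.72x1 + 41.53x2 + 93.08x3 + 112.06x4 + 86.61x5 with:
  5.14x1 + 4.01x2 + 4.73x3 + 4.18x4 + 5x5 ≥ 8.56   (energy)
  115.4x4 ≥ 151.4   (oxygenate mass)
  x1, x2, x3, x4, x5 ≥ 0.
The cheapest feasible vertex uses only butane, MTBE; raffinate, alkylate, FCC naphtha are not used. The energy and oxygenate mass requirements are met with equality.
That vertex is x2 = 0.7671, x4 = 1.312.
Objective = 41.53·0.7671 + 112.06·1.312 = 178.8804.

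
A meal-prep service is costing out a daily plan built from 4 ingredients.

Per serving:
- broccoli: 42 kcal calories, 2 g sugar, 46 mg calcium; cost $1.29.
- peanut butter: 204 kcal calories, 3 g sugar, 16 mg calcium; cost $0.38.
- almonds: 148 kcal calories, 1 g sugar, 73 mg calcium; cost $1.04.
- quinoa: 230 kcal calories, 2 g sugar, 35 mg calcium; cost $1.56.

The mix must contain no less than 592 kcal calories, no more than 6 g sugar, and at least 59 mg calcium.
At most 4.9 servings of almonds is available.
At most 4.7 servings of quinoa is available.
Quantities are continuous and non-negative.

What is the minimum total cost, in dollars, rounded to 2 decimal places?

$2.86

Let x1 = servings of broccoli, x2 = servings of peanut butter, x3 = servings of almonds, x4 = servings of quinoa.
min 1.29x1 + 0.38x2 + 1.04x3 + 1.56x4 s.t.:
  42x1 + 204x2 + 148x3 + 230x4 ≥ 592   (calories)
  2x1 + 3x2 + 1x3 + 2x4 ≤ 6   (sugar)
  46x1 + 16x2 + 73x3 + 35x4 ≥ 59   (calcium)
  x3 ≤ 4.9
  x4 ≤ 4.7
  x1, x2, x3, x4 ≥ 0.
The optimal basis is {peanut butter, almonds}; broccoli, quinoa drop out. Binding constraints: calories and sugar.
Solving gives x2 = 1.233, x3 = 2.3.
Hence cost = 0.38·1.233 + 1.04·2.3 = $2.8605.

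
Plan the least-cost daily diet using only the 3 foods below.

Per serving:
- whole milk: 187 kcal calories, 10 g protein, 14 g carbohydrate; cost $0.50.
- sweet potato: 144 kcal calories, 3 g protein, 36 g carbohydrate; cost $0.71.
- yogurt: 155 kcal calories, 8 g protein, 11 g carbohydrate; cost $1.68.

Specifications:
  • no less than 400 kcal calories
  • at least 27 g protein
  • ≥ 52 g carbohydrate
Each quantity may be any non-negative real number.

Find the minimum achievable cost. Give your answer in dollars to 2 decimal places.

Set it up as a linear program. Let x1 = servings of whole milk, x2 = servings of sweet potato, x3 = servings of yogurt.
min 0.5x1 + 0.71x2 + 1.68x3 subject to:
  187x1 + 144x2 + 155x3 ≥ 400   (calories)
  10x1 + 3x2 + 8x3 ≥ 27   (protein)
  14x1 + 36x2 + 11x3 ≥ 52   (carbohydrate)
  x1, x2, x3 ≥ 0.
The cheapest feasible vertex uses only whole milk, sweet potato; yogurt is not used. The protein and carbohydrate requirements are met with equality.
So whole milk = 2.566 servings, sweet potato = 0.4465 servings.
Cost = 0.5·2.566 + 0.71·0.4465 = 1.6000.

$1.60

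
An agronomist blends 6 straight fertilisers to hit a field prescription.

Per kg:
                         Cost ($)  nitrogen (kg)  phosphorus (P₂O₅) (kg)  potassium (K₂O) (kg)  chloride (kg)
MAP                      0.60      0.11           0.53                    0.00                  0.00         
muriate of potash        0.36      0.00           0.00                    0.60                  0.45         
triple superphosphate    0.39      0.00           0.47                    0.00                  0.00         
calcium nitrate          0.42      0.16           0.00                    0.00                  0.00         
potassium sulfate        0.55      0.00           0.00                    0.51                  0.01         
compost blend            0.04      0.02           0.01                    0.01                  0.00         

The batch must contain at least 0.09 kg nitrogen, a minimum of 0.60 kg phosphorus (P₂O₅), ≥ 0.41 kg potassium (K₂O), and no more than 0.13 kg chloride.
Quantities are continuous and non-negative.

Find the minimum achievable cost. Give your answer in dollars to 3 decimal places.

$0.954

Let x1 = kg of MAP, x2 = kg of muriate of potash, x3 = kg of triple superphosphate, x4 = kg of calcium nitrate, x5 = kg of potassium sulfate, x6 = kg of compost blend.
Minimize 0.6x1 + 0.36x2 + 0.39x3 + 0.42x4 + 0.55x5 + 0.04x6 with:
  0.11x1 + 0.16x4 + 0.02x6 ≥ 0.09   (nitrogen)
  0.53x1 + 0.47x3 + 0.01x6 ≥ 0.6   (phosphorus (P₂O₅))
  0.6x2 + 0.51x5 + 0.01x6 ≥ 0.41   (potassium (K₂O))
  0.45x2 + 0.01x5 ≤ 0.13   (chloride)
  x1, x2, x3, x4, x5, x6 ≥ 0.
The optimal basis is {muriate of potash, triple superphosphate, potassium sulfate, compost blend}; MAP, calcium nitrate drop out. The nitrogen, phosphorus (P₂O₅), potassium (K₂O), chloride requirements are met with equality.
That vertex is x2 = 0.2803, x3 = 1.181, x5 = 0.3859, x6 = 4.5.
Total cost: 0.36·0.2803 + 0.39·1.181 + 0.55·0.3859 + 0.04·4.5 = 0.95374.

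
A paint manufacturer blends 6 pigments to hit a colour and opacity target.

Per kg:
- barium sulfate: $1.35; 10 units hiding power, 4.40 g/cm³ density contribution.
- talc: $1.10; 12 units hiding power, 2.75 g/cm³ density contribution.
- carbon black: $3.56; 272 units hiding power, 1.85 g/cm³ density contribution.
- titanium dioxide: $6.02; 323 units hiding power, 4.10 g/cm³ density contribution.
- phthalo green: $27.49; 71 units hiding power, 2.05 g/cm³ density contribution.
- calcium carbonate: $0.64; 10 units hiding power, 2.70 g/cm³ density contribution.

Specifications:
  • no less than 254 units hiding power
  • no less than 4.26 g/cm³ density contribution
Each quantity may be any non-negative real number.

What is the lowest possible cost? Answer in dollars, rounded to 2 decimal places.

Let x1 = kg of barium sulfate, x2 = kg of talc, x3 = kg of carbon black, x4 = kg of titanium dioxide, x5 = kg of phthalo green, x6 = kg of calcium carbonate.
min 1.35x1 + 1.1x2 + 3.56x3 + 6.02x4 + 27.49x5 + 0.64x6 subject to:
  10x1 + 12x2 + 272x3 + 323x4 + 71x5 + 10x6 ≥ 254   (hiding power)
  4.4x1 + 2.75x2 + 1.85x3 + 4.1x4 + 2.05x5 + 2.7x6 ≥ 4.26   (density contribution)
  x1, x2, x3, x4, x5, x6 ≥ 0.
The minimum-cost mix takes nothing from barium sulfate, talc, titanium dioxide, phthalo green — only carbon black, calcium carbonate. There the hiding power and density contribution constraints are tight.
So carbon black = 0.8984 kg, calcium carbonate = 0.9622 kg.
Objective = 3.56·0.8984 + 0.64·0.9622 = 3.8141.

$3.81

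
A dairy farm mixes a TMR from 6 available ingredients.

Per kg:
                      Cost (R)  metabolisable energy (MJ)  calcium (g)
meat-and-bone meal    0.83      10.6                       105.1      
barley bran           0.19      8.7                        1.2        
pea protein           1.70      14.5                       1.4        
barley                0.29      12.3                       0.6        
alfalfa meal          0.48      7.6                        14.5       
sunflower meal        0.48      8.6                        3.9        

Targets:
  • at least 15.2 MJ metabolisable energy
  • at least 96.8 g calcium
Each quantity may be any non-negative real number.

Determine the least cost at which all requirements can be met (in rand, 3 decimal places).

R0.879

Let x1 = kg of meat-and-bone meal, x2 = kg of barley bran, x3 = kg of pea protein, x4 = kg of barley, x5 = kg of alfalfa meal, x6 = kg of sunflower meal.
min 0.83x1 + 0.19x2 + 1.7x3 + 0.29x4 + 0.48x5 + 0.48x6 with:
  10.6x1 + 8.7x2 + 14.5x3 + 12.3x4 + 7.6x5 + 8.6x6 ≥ 15.2   (metabolisable energy)
  105.1x1 + 1.2x2 + 1.4x3 + 0.6x4 + 14.5x5 + 3.9x6 ≥ 96.8   (calcium)
  x1, x2, x3, x4, x5, x6 ≥ 0.
The optimal basis is {meat-and-bone meal, barley bran}; pea protein, barley, alfalfa meal, sunflower meal drop out. Binding constraints: metabolisable energy and calcium.
That vertex is x1 = 0.9138, x2 = 0.6338.
Hence cost = 0.83·0.9138 + 0.19·0.6338 = R0.87888.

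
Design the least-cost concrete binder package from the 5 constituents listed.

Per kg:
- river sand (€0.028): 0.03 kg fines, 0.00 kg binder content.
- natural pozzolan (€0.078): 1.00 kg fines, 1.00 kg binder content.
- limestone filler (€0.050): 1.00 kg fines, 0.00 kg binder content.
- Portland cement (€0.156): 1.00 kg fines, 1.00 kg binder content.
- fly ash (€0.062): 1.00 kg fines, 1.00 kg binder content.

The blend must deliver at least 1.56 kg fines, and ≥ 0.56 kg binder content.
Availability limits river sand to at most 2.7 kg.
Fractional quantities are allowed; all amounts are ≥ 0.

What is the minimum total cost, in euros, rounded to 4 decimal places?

Set it up as a linear program. Let x1 = kg of river sand, x2 = kg of natural pozzolan, x3 = kg of limestone filler, x4 = kg of Portland cement, x5 = kg of fly ash.
Minimize 0.028x1 + 0.078x2 + 0.05x3 + 0.156x4 + 0.062x5 subject to:
  0.03x1 + 1x2 + 1x3 + 1x4 + 1x5 ≥ 1.56   (fines)
  1x2 + 1x4 + 1x5 ≥ 0.56   (binder content)
  x1 ≤ 2.7
  x1, x2, x3, x4, x5 ≥ 0.
At the optimum only limestone filler, fly ash are positive (river sand, natural pozzolan, Portland cement = 0). Binding constraints: fines and binder content.
That vertex is x3 = 1, x5 = 0.56.
Hence cost = 0.05·1 + 0.062·0.56 = €0.084720.

€0.0847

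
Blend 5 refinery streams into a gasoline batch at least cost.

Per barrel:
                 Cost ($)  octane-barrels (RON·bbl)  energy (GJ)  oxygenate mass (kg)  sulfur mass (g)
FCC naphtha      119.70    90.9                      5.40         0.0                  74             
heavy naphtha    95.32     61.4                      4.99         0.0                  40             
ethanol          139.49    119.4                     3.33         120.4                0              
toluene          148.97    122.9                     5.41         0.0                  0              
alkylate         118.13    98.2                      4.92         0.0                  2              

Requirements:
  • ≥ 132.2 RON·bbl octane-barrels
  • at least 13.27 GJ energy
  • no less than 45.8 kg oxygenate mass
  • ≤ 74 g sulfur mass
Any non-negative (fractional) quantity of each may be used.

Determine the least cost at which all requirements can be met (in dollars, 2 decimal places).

$296.68

Let x1 = barrels of FCC naphtha, x2 = barrels of heavy naphtha, x3 = barrels of ethanol, x4 = barrels of toluene, x5 = barrels of alkylate.
Minimise 119.7x1 + 95.32x2 + 139.49x3 + 148.97x4 + 118.13x5 subject to:
  90.9x1 + 61.4x2 + 119.4x3 + 122.9x4 + 98.2x5 ≥ 132.2   (octane-barrels)
  5.4x1 + 4.99x2 + 3.33x3 + 5.41x4 + 4.92x5 ≥ 13.27   (energy)
  120.4x3 ≥ 45.8   (oxygenate mass)
  74x1 + 40x2 + 2x5 ≤ 74   (sulfur mass)
  x1, x2, x3, x4, x5 ≥ 0.
The minimum-cost mix takes nothing from FCC naphtha, toluene — only heavy naphtha, ethanol, alkylate. Binding constraints: energy, oxygenate mass, sulfur mass.
So heavy naphtha = 1.8203 barrels, ethanol = 0.3804 barrels, alkylate = 0.59346 barrels.
Total cost: 95.32·1.8203 + 139.49·0.3804 + 118.13·0.59346 = 296.6784.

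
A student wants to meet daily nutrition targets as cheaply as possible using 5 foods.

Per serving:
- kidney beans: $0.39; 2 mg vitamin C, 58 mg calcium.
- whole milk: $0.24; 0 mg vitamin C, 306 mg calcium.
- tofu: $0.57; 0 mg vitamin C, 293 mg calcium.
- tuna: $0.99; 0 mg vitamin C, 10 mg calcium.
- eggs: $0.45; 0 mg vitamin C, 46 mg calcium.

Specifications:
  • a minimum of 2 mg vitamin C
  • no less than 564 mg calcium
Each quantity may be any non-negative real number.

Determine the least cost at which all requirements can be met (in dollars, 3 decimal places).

Set it up as a linear program. Let x1 = servings of kidney beans, x2 = servings of whole milk, x3 = servings of tofu, x4 = servings of tuna, x5 = servings of eggs.
Minimise 0.39x1 + 0.24x2 + 0.57x3 + 0.99x4 + 0.45x5 subject to:
  2x1 ≥ 2   (vitamin C)
  58x1 + 306x2 + 293x3 + 10x4 + 46x5 ≥ 564   (calcium)
  x1, x2, x3, x4, x5 ≥ 0.
At the optimum only kidney beans, whole milk are positive (tofu, tuna, eggs = 0). There the vitamin C and calcium constraints are tight.
Solving gives x1 = 1, x2 = 1.654.
Hence cost = 0.39·1 + 0.24·1.654 = $0.78696.

$0.787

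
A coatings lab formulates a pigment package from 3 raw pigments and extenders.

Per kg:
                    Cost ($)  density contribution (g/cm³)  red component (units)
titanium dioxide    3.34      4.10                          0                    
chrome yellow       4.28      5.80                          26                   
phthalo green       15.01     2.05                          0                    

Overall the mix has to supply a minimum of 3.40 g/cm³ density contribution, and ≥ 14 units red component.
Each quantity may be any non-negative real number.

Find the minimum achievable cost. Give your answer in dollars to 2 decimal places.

$2.51

This is a linear program. Let x1 = kg of titanium dioxide, x2 = kg of chrome yellow, x3 = kg of phthalo green.
Minimise 3.34x1 + 4.28x2 + 15.01x3 s.t.:
  4.1x1 + 5.8x2 + 2.05x3 ≥ 3.4   (density contribution)
  26x2 ≥ 14   (red component)
  x1, x2, x3 ≥ 0.
The minimum-cost mix takes nothing from titanium dioxide, phthalo green — only chrome yellow. There the density contribution constraint is tight.
Solving gives x2 = 0.5862.
Hence cost = 4.28·0.5862 = $2.5089.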